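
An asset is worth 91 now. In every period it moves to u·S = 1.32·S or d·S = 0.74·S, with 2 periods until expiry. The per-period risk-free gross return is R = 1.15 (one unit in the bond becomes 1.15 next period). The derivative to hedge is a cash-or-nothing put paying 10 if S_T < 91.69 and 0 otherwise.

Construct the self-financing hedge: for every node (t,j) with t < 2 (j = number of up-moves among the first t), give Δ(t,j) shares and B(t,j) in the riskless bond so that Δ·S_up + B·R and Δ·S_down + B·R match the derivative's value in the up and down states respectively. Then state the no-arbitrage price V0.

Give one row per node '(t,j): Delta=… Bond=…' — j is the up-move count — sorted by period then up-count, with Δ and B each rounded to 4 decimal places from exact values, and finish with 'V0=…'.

(0,0): Delta=-0.1165 Bond=14.3811
(1,0): Delta=0.0000 Bond=8.6957
(1,1): Delta=-0.1435 Bond=19.7901
V0=3.7830

Risk-neutral probability p* = (R−d)/(u−d) = (1.15−0.74)/(1.32−0.74) = 0.7069.
Terminal payoffs: V(2,0)=10.0000, V(2,1)=10.0000, V(2,2)=0.0000
(1,0): S=67.3400. Δ = (V_up−V_dn)/(S_up−S_dn) = (10.0000−10.0000)/(88.8888−49.8316) = 0.0000. V = [p*·10.0000 + (1−p*)·10.0000]/1.15 = 8.6957. B = V − Δ·S = 8.6957.
(1,1): S=120.1200. Δ = (V_up−V_dn)/(S_up−S_dn) = (0.0000−10.0000)/(158.5584−88.8888) = -0.1435. V = [p*·0.0000 + (1−p*)·10.0000]/1.15 = 2.5487. B = V − Δ·S = 19.7901.
(0,0): S=91.0000. Δ = (V_up−V_dn)/(S_up−S_dn) = (2.5487−8.6957)/(120.1200−67.3400) = -0.1165. V = [p*·2.5487 + (1−p*)·8.6957]/1.15 = 3.7830. B = V − Δ·S = 14.3811.
The time-0 hedge costs 3.7830, which is the no-arbitrage price.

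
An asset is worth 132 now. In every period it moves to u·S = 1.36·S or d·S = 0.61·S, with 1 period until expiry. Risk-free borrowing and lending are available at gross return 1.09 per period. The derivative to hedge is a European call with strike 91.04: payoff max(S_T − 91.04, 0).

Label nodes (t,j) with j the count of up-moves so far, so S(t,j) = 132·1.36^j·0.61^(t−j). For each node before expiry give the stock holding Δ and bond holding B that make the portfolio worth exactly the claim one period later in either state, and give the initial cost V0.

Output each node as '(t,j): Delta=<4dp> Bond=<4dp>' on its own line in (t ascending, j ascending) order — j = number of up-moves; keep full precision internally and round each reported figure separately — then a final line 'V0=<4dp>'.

(0,0): Delta=0.8937 Bond=-66.0218
V0=51.9516

Risk-neutral probability p* = (R−d)/(u−d) = (1.09−0.61)/(1.36−0.61) = 0.6400.
Terminal payoffs: V(1,0)=0.0000, V(1,1)=88.4800
Node (0,0) S=132.0000: V=(p*·88.4800+(1−p*)·0.0000)/1.09=51.9516; Δ=(88.4800−0.0000)/(179.5200−80.5200)=0.8937; B=V−Δ·S=-66.0218
Root portfolio cost Δ·132+B reproduces V0=51.9516.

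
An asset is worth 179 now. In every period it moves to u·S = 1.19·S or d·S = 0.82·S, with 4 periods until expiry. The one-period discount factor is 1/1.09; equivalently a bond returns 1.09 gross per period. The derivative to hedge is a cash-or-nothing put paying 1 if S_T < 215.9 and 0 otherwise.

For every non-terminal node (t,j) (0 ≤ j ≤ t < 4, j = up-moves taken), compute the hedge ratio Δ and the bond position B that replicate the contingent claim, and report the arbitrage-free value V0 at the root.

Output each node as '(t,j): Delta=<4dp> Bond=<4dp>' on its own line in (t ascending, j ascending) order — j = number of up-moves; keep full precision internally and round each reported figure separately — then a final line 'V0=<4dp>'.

(0,0): Delta=-0.0050 Bond=1.1110
(1,0): Delta=-0.0083 Bond=1.6835
(1,1): Delta=-0.0042 Bond=1.0360
(2,0): Delta=0.0000 Bond=0.8417
(2,1): Delta=-0.0104 Bond=2.2029
(2,2): Delta=-0.0026 Bond=0.7316
(3,0): Delta=0.0000 Bond=0.9174
(3,1): Delta=0.0000 Bond=0.9174
(3,2): Delta=-0.0130 Bond=2.9507
(3,3): Delta=0.0000 Bond=0.0000
V0=0.2099

The replicating-portfolio and risk-neutral prices coincide; use p* = (1.09−0.82)/(1.19−0.82) = 0.7297 for the latter.
Payoff layer (t=4): V(4,0)=1.0000, V(4,1)=1.0000, V(4,2)=1.0000, V(4,3)=0.0000, V(4,4)=0.0000
Node (3,0) S=98.6949: V=(p*·1.0000+(1−p*)·1.0000)/1.09=0.9174; Δ=(1.0000−1.0000)/(117.4469−80.9298)=0.0000; B=V−Δ·S=0.9174
Node (3,1) S=143.2279: V=(p*·1.0000+(1−p*)·1.0000)/1.09=0.9174; Δ=(1.0000−1.0000)/(170.4412−117.4469)=0.0000; B=V−Δ·S=0.9174
Node (3,2) S=207.8552: V=(p*·0.0000+(1−p*)·1.0000)/1.09=0.2480; Δ=(0.0000−1.0000)/(247.3476−170.4412)=-0.0130; B=V−Δ·S=2.9507
Node (3,3) S=301.6435: V=(p*·0.0000+(1−p*)·0.0000)/1.09=0.0000; Δ=(0.0000−0.0000)/(358.9557−247.3476)=0.0000; B=V−Δ·S=0.0000
Node (2,0) S=120.3596: V=(p*·0.9174+(1−p*)·0.9174)/1.09=0.8417; Δ=(0.9174−0.9174)/(143.2279−98.6949)=0.0000; B=V−Δ·S=0.8417
Node (2,1) S=174.6682: V=(p*·0.2480+(1−p*)·0.9174)/1.09=0.3935; Δ=(0.2480−0.9174)/(207.8552−143.2279)=-0.0104; B=V−Δ·S=2.2029
Node (2,2) S=253.4819: V=(p*·0.0000+(1−p*)·0.2480)/1.09=0.0615; Δ=(0.0000−0.2480)/(301.6435−207.8552)=-0.0026; B=V−Δ·S=0.7316
Node (1,0) S=146.7800: V=(p*·0.3935+(1−p*)·0.8417)/1.09=0.4721; Δ=(0.3935−0.8417)/(174.6682−120.3596)=-0.0083; B=V−Δ·S=1.6835
Node (1,1) S=213.0100: V=(p*·0.0615+(1−p*)·0.3935)/1.09=0.1387; Δ=(0.0615−0.3935)/(253.4819−174.6682)=-0.0042; B=V−Δ·S=1.0360
Node (0,0) S=179.0000: V=(p*·0.1387+(1−p*)·0.4721)/1.09=0.2099; Δ=(0.1387−0.4721)/(213.0100−146.7800)=-0.0050; B=V−Δ·S=1.1110
Check: Δ(0,0)·S0 + B(0,0) = 0.2099 = V0.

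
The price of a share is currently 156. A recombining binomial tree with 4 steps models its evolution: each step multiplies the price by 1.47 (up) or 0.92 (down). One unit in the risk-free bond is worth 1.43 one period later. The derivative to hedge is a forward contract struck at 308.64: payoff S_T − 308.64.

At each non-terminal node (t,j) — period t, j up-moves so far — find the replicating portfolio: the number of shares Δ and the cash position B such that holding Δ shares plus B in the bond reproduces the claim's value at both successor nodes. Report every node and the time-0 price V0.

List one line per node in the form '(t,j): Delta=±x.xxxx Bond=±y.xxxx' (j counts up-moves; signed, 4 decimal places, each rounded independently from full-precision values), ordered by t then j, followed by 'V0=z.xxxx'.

(0,0): Delta=1.0000 Bond=-73.8088
(1,0): Delta=1.0000 Bond=-105.5466
(1,1): Delta=1.0000 Bond=-105.5466
(2,0): Delta=1.0000 Bond=-150.9316
(2,1): Delta=1.0000 Bond=-150.9316
(2,2): Delta=1.0000 Bond=-150.9316
(3,0): Delta=1.0000 Bond=-215.8322
(3,1): Delta=1.0000 Bond=-215.8322
(3,2): Delta=1.0000 Bond=-215.8322
(3,3): Delta=1.0000 Bond=-215.8322
V0=82.1912

Under the risk-neutral measure, an up-move has probability p* = (R−d)/(u−d) = 0.9273 and values discount at R = 1.43.
Terminal payoffs: V(4,0)=-196.8827, V(4,1)=-130.0713, V(4,2)=-23.3182, V(4,3)=147.2546, V(4,4)=419.8003
(3,0): S=121.4753. Δ = (V_up−V_dn)/(S_up−S_dn) = (-130.0713−-196.8827)/(178.5687−111.7573) = 1.0000. V = [p*·-130.0713 + (1−p*)·-196.8827]/1.43 = -94.3568. B = V − Δ·S = -215.8322.
(3,1): S=194.0964. Δ = (V_up−V_dn)/(S_up−S_dn) = (-23.3182−-130.0713)/(285.3218−178.5687) = 1.0000. V = [p*·-23.3182 + (1−p*)·-130.0713]/1.43 = -21.7357. B = V − Δ·S = -215.8322.
(3,2): S=310.1324. Δ = (V_up−V_dn)/(S_up−S_dn) = (147.2546−-23.3182)/(455.8946−285.3218) = 1.0000. V = [p*·147.2546 + (1−p*)·-23.3182]/1.43 = 94.3002. B = V − Δ·S = -215.8322.
(3,3): S=495.5376. Δ = (V_up−V_dn)/(S_up−S_dn) = (419.8003−147.2546)/(728.4403−455.8946) = 1.0000. V = [p*·419.8003 + (1−p*)·147.2546]/1.43 = 279.7054. B = V − Δ·S = -215.8322.
(2,0): S=132.0384. Δ = (V_up−V_dn)/(S_up−S_dn) = (-21.7357−-94.3568)/(194.0964−121.4753) = 1.0000. V = [p*·-21.7357 + (1−p*)·-94.3568]/1.43 = -18.8932. B = V − Δ·S = -150.9316.
(2,1): S=210.9744. Δ = (V_up−V_dn)/(S_up−S_dn) = (94.3002−-21.7357)/(310.1324−194.0964) = 1.0000. V = [p*·94.3002 + (1−p*)·-21.7357]/1.43 = 60.0428. B = V − Δ·S = -150.9316.
(2,2): S=337.1004. Δ = (V_up−V_dn)/(S_up−S_dn) = (279.7054−94.3002)/(495.5376−310.1324) = 1.0000. V = [p*·279.7054 + (1−p*)·94.3002]/1.43 = 186.1688. B = V − Δ·S = -150.9316.
(1,0): S=143.5200. Δ = (V_up−V_dn)/(S_up−S_dn) = (60.0428−-18.8932)/(210.9744−132.0384) = 1.0000. V = [p*·60.0428 + (1−p*)·-18.8932]/1.43 = 37.9734. B = V − Δ·S = -105.5466.
(1,1): S=229.3200. Δ = (V_up−V_dn)/(S_up−S_dn) = (186.1688−60.0428)/(337.1004−210.9744) = 1.0000. V = [p*·186.1688 + (1−p*)·60.0428]/1.43 = 123.7734. B = V − Δ·S = -105.5466.
(0,0): S=156.0000. Δ = (V_up−V_dn)/(S_up−S_dn) = (123.7734−37.9734)/(229.3200−143.5200) = 1.0000. V = [p*·123.7734 + (1−p*)·37.9734]/1.43 = 82.1912. B = V − Δ·S = -73.8088.
Each (Δ,B) replicates both successor values, so the strategy is self-financing and V0 is arbitrage-free.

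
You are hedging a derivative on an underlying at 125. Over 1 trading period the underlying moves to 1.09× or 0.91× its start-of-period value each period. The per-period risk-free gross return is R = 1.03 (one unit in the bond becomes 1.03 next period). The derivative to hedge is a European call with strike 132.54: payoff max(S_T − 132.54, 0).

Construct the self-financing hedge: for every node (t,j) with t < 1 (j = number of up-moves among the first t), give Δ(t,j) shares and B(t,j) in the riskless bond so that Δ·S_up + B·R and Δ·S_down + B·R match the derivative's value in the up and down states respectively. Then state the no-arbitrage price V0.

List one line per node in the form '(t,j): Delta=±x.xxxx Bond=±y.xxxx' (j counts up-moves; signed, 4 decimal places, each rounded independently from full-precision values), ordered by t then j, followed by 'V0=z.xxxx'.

Under the risk-neutral measure, an up-move has probability p* = (R−d)/(u−d) = 0.6667 and values discount at R = 1.03.
Terminal values V(1,·): V(1,0)=0.0000, V(1,1)=3.7100
  t=0,j=0: stock 125.0000 → up 136.2500 (V=3.7100), down 113.7500 (V=0.0000). Price 2.4013; hedge Δ=0.1649, bond B=-18.2098.
Root portfolio cost Δ·125+B reproduces V0=2.4013.

(0,0): Delta=0.1649 Bond=-18.2098
V0=2.4013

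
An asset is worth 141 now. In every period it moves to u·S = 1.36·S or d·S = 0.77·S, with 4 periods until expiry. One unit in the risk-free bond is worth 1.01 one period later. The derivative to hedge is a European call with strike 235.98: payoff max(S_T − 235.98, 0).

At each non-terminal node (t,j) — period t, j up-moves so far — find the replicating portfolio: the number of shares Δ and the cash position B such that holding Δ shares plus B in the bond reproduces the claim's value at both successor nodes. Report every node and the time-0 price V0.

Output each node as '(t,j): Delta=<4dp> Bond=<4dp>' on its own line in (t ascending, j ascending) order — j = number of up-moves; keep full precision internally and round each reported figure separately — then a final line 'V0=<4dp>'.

Under the risk-neutral measure, an up-move has probability p* = (R−d)/(u−d) = 0.4068 and values discount at R = 1.01.
Payoff layer (t=4): V(4,0)=0.0000, V(4,1)=0.0000, V(4,2)=0.0000, V(4,3)=37.1231, V(4,4)=246.3838
(3,0): S=64.3712. Δ = (V_up−V_dn)/(S_up−S_dn) = (0.0000−0.0000)/(87.5448−49.5658) = 0.0000. V = [p*·0.0000 + (1−p*)·0.0000]/1.01 = 0.0000. B = V − Δ·S = 0.0000.
(3,1): S=113.6945. Δ = (V_up−V_dn)/(S_up−S_dn) = (0.0000−0.0000)/(154.6245−87.5448) = 0.0000. V = [p*·0.0000 + (1−p*)·0.0000]/1.01 = 0.0000. B = V − Δ·S = 0.0000.
(3,2): S=200.8111. Δ = (V_up−V_dn)/(S_up−S_dn) = (37.1231−0.0000)/(273.1031−154.6245) = 0.3133. V = [p*·37.1231 + (1−p*)·0.0000]/1.01 = 14.9514. B = V − Δ·S = -47.9690.
(3,3): S=354.6793. Δ = (V_up−V_dn)/(S_up−S_dn) = (246.3838−37.1231)/(482.3638−273.1031) = 1.0000. V = [p*·246.3838 + (1−p*)·37.1231]/1.01 = 121.0357. B = V − Δ·S = -233.6436.
(2,0): S=83.5989. Δ = (V_up−V_dn)/(S_up−S_dn) = (0.0000−0.0000)/(113.6945−64.3712) = 0.0000. V = [p*·0.0000 + (1−p*)·0.0000]/1.01 = 0.0000. B = V − Δ·S = 0.0000.
(2,1): S=147.6552. Δ = (V_up−V_dn)/(S_up−S_dn) = (14.9514−0.0000)/(200.8111−113.6945) = 0.1716. V = [p*·14.9514 + (1−p*)·0.0000]/1.01 = 6.0217. B = V − Δ·S = -19.3196.
(2,2): S=260.7936. Δ = (V_up−V_dn)/(S_up−S_dn) = (121.0357−14.9514)/(354.6793−200.8111) = 0.6894. V = [p*·121.0357 + (1−p*)·14.9514]/1.01 = 57.5291. B = V − Δ·S = -122.2749.
(1,0): S=108.5700. Δ = (V_up−V_dn)/(S_up−S_dn) = (6.0217−0.0000)/(147.6552−83.5989) = 0.0940. V = [p*·6.0217 + (1−p*)·0.0000]/1.01 = 2.4253. B = V − Δ·S = -7.7810.
(1,1): S=191.7600. Δ = (V_up−V_dn)/(S_up−S_dn) = (57.5291−6.0217)/(260.7936−147.6552) = 0.4553. V = [p*·57.5291 + (1−p*)·6.0217]/1.01 = 26.7068. B = V − Δ·S = -60.5938.
(0,0): S=141.0000. Δ = (V_up−V_dn)/(S_up−S_dn) = (26.7068−2.4253)/(191.7600−108.5700) = 0.2919. V = [p*·26.7068 + (1−p*)·2.4253]/1.01 = 12.1807. B = V − Δ·S = -28.9744.
Self-financing check: at every node Δ·S+B equals the discounted successor values.

(0,0): Delta=0.2919 Bond=-28.9744
(1,0): Delta=0.0940 Bond=-7.7810
(1,1): Delta=0.4553 Bond=-60.5938
(2,0): Delta=0.0000 Bond=0.0000
(2,1): Delta=0.1716 Bond=-19.3196
(2,2): Delta=0.6894 Bond=-122.2749
(3,0): Delta=0.0000 Bond=0.0000
(3,1): Delta=0.0000 Bond=0.0000
(3,2): Delta=0.3133 Bond=-47.9690
(3,3): Delta=1.0000 Bond=-233.6436
V0=12.1807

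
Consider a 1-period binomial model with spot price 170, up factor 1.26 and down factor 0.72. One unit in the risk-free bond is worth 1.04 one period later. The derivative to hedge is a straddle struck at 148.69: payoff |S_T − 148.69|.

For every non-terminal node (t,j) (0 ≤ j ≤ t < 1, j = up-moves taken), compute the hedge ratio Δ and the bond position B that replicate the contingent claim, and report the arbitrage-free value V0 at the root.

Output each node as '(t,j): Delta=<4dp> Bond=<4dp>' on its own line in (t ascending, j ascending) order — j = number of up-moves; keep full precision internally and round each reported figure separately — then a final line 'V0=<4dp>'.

(0,0): Delta=0.4272 Bond=-25.0032
V0=47.6264

Since d<R<u, set p* = (R−d)/(u−d) = 0.5926; price each node as the discounted p*-expectation of its children.
Terminal payoffs: V(1,0)=26.2900, V(1,1)=65.5100
(0,0): S=170.0000. Δ = (V_up−V_dn)/(S_up−S_dn) = (65.5100−26.2900)/(214.2000−122.4000) = 0.4272. V = [p*·65.5100 + (1−p*)·26.2900]/1.04 = 47.6264. B = V − Δ·S = -25.0032.
Self-financing check: at every node Δ·S+B equals the discounted successor values.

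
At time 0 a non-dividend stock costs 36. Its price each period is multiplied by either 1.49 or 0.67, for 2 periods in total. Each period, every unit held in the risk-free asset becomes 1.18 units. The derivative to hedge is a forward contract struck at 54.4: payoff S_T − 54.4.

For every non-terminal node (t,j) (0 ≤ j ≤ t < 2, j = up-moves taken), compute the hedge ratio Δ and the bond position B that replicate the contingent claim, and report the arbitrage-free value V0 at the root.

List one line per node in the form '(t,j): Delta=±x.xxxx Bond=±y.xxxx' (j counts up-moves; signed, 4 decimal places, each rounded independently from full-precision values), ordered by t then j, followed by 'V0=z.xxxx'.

(0,0): Delta=1.0000 Bond=-39.0692
(1,0): Delta=1.0000 Bond=-46.1017
(1,1): Delta=1.0000 Bond=-46.1017
V0=-3.0692

No-arbitrage ⇒ martingale measure with p* = (R−d)/(u−d) = 0.6220.
At expiry t=2: V(2,0)=-38.2396, V(2,1)=-18.4612, V(2,2)=25.5236
(1,0): S=24.1200. Δ = (V_up−V_dn)/(S_up−S_dn) = (-18.4612−-38.2396)/(35.9388−16.1604) = 1.0000. V = [p*·-18.4612 + (1−p*)·-38.2396]/1.18 = -21.9817. B = V − Δ·S = -46.1017.
(1,1): S=53.6400. Δ = (V_up−V_dn)/(S_up−S_dn) = (25.5236−-18.4612)/(79.9236−35.9388) = 1.0000. V = [p*·25.5236 + (1−p*)·-18.4612]/1.18 = 7.5383. B = V − Δ·S = -46.1017.
(0,0): S=36.0000. Δ = (V_up−V_dn)/(S_up−S_dn) = (7.5383−-21.9817)/(53.6400−24.1200) = 1.0000. V = [p*·7.5383 + (1−p*)·-21.9817]/1.18 = -3.0692. B = V − Δ·S = -39.0692.
Check: Δ(0,0)·S0 + B(0,0) = -3.0692 = V0.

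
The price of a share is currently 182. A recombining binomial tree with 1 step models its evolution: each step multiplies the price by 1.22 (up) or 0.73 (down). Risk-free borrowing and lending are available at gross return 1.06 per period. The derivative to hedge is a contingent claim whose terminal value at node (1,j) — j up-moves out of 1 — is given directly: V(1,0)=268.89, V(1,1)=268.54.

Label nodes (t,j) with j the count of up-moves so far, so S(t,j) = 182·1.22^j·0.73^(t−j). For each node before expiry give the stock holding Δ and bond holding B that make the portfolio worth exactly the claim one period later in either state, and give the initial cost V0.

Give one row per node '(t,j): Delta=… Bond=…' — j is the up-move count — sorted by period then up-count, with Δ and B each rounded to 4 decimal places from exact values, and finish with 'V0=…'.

Under the risk-neutral measure, an up-move has probability p* = (R−d)/(u−d) = 0.6735 and values discount at R = 1.06.
Terminal values V(1,·): V(1,0)=268.8900, V(1,1)=268.5400
(0,0): S=182.0000. Δ = (V_up−V_dn)/(S_up−S_dn) = (268.5400−268.8900)/(222.0400−132.8600) = -0.0039. V = [p*·268.5400 + (1−p*)·268.8900]/1.06 = 253.4474. B = V − Δ·S = 254.1617.
Root portfolio cost Δ·182+B reproduces V0=253.4474.

(0,0): Delta=-0.0039 Bond=254.1617
V0=253.4474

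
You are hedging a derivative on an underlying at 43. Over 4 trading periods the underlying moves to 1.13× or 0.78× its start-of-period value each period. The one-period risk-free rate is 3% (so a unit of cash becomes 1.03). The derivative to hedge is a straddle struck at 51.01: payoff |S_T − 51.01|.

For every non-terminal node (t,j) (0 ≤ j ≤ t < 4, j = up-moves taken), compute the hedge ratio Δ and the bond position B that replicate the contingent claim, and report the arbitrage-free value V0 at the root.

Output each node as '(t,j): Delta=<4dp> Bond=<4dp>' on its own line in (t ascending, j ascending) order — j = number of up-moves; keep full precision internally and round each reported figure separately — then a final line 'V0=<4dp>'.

(0,0): Delta=-0.1535 Bond=17.7563
(1,0): Delta=-1.0000 Bond=46.6814
(1,1): Delta=0.0803 Bond=6.9320
(2,0): Delta=-1.0000 Bond=48.0818
(2,1): Delta=-1.0000 Bond=48.0818
(2,2): Delta=0.3785 Bond=-9.2368
(3,0): Delta=-1.0000 Bond=49.5243
(3,1): Delta=-1.0000 Bond=49.5243
(3,2): Delta=-1.0000 Bond=49.5243
(3,3): Delta=0.7591 Bond=-33.1292
V0=11.1568

Since d<R<u, set p* = (R−d)/(u−d) = 0.7143; price each node as the discounted p*-expectation of its children.
At expiry t=4: V(4,0)=35.0935, V(4,1)=27.9515, V(4,2)=17.6048, V(4,3)=2.6152, V(4,4)=19.1004
(3,0): S=20.4057. Δ = (V_up−V_dn)/(S_up−S_dn) = (27.9515−35.0935)/(23.0585−15.9165) = -1.0000. V = [p*·27.9515 + (1−p*)·35.0935]/1.03 = 29.1185. B = V − Δ·S = 49.5243.
(3,1): S=29.5622. Δ = (V_up−V_dn)/(S_up−S_dn) = (17.6048−27.9515)/(33.4052−23.0585) = -1.0000. V = [p*·17.6048 + (1−p*)·27.9515]/1.03 = 19.9621. B = V − Δ·S = 49.5243.
(3,2): S=42.8272. Δ = (V_up−V_dn)/(S_up−S_dn) = (2.6152−17.6048)/(48.3948−33.4052) = -1.0000. V = [p*·2.6152 + (1−p*)·17.6048]/1.03 = 6.6970. B = V − Δ·S = 49.5243.
(3,3): S=62.0446. Δ = (V_up−V_dn)/(S_up−S_dn) = (19.1004−2.6152)/(70.1104−48.3948) = 0.7591. V = [p*·19.1004 + (1−p*)·2.6152]/1.03 = 13.9712. B = V − Δ·S = -33.1292.
(2,0): S=26.1612. Δ = (V_up−V_dn)/(S_up−S_dn) = (19.9621−29.1185)/(29.5622−20.4057) = -1.0000. V = [p*·19.9621 + (1−p*)·29.1185]/1.03 = 21.9206. B = V − Δ·S = 48.0818.
(2,1): S=37.9002. Δ = (V_up−V_dn)/(S_up−S_dn) = (6.6970−19.9621)/(42.8272−29.5622) = -1.0000. V = [p*·6.6970 + (1−p*)·19.9621]/1.03 = 10.1816. B = V − Δ·S = 48.0818.
(2,2): S=54.9067. Δ = (V_up−V_dn)/(S_up−S_dn) = (13.9712−6.6970)/(62.0446−42.8272) = 0.3785. V = [p*·13.9712 + (1−p*)·6.6970]/1.03 = 11.5465. B = V − Δ·S = -9.2368.
(1,0): S=33.5400. Δ = (V_up−V_dn)/(S_up−S_dn) = (10.1816−21.9206)/(37.9002−26.1612) = -1.0000. V = [p*·10.1816 + (1−p*)·21.9206]/1.03 = 13.1414. B = V − Δ·S = 46.6814.
(1,1): S=48.5900. Δ = (V_up−V_dn)/(S_up−S_dn) = (11.5465−10.1816)/(54.9067−37.9002) = 0.0803. V = [p*·11.5465 + (1−p*)·10.1816]/1.03 = 10.8316. B = V − Δ·S = 6.9320.
(0,0): S=43.0000. Δ = (V_up−V_dn)/(S_up−S_dn) = (10.8316−13.1414)/(48.5900−33.5400) = -0.1535. V = [p*·10.8316 + (1−p*)·13.1414]/1.03 = 11.1568. B = V − Δ·S = 17.7563.
Each (Δ,B) replicates both successor values, so the strategy is self-financing and V0 is arbitrage-free.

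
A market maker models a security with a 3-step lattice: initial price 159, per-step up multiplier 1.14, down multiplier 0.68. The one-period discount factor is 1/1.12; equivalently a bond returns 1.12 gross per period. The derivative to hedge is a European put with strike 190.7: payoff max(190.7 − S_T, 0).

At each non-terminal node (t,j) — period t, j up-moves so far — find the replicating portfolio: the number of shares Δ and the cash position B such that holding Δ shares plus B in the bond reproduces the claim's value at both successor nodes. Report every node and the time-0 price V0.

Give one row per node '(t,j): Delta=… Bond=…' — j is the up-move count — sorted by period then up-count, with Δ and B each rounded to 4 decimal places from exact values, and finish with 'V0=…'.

Risk-neutral probability p* = (R−d)/(u−d) = (1.12−0.68)/(1.14−0.68) = 0.9565.
At expiry t=3: V(3,0)=140.7053, V(3,1)=106.8854, V(3,2)=50.1872, V(3,3)=0.0000
(2,0): S=73.5216. Δ = (V_up−V_dn)/(S_up−S_dn) = (106.8854−140.7053)/(83.8146−49.9947) = -1.0000. V = [p*·106.8854 + (1−p*)·140.7053]/1.12 = 96.7463. B = V − Δ·S = 170.2679.
(2,1): S=123.2568. Δ = (V_up−V_dn)/(S_up−S_dn) = (50.1872−106.8854)/(140.5128−83.8146) = -1.0000. V = [p*·50.1872 + (1−p*)·106.8854]/1.12 = 47.0111. B = V − Δ·S = 170.2679.
(2,2): S=206.6364. Δ = (V_up−V_dn)/(S_up−S_dn) = (0.0000−50.1872)/(235.5655−140.5128) = -0.5280. V = [p*·0.0000 + (1−p*)·50.1872]/1.12 = 1.9483. B = V − Δ·S = 111.0510.
(1,0): S=108.1200. Δ = (V_up−V_dn)/(S_up−S_dn) = (47.0111−96.7463)/(123.2568−73.5216) = -1.0000. V = [p*·47.0111 + (1−p*)·96.7463]/1.12 = 43.9049. B = V − Δ·S = 152.0249.
(1,1): S=181.2600. Δ = (V_up−V_dn)/(S_up−S_dn) = (1.9483−47.0111)/(206.6364−123.2568) = -0.5405. V = [p*·1.9483 + (1−p*)·47.0111]/1.12 = 3.4889. B = V − Δ·S = 101.4514.
(0,0): S=159.0000. Δ = (V_up−V_dn)/(S_up−S_dn) = (3.4889−43.9049)/(181.2600−108.1200) = -0.5526. V = [p*·3.4889 + (1−p*)·43.9049]/1.12 = 4.6840. B = V − Δ·S = 92.5449.
Root portfolio cost Δ·159+B reproduces V0=4.6840.

(0,0): Delta=-0.5526 Bond=92.5449
(1,0): Delta=-1.0000 Bond=152.0249
(1,1): Delta=-0.5405 Bond=101.4514
(2,0): Delta=-1.0000 Bond=170.2679
(2,1): Delta=-1.0000 Bond=170.2679
(2,2): Delta=-0.5280 Bond=111.0510
V0=4.6840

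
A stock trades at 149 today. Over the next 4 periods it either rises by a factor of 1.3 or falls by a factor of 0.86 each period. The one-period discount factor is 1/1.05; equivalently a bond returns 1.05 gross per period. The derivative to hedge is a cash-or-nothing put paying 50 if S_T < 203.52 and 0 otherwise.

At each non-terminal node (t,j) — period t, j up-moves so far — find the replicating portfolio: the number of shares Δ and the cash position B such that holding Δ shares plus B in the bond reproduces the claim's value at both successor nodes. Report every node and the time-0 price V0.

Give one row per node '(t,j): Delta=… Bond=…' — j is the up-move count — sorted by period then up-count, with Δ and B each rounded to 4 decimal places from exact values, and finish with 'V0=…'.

(0,0): Delta=-0.2094 Bond=63.3775
(1,0): Delta=-0.1500 Bond=58.9335
(1,1): Delta=-0.2611 Bond=76.5634
(2,0): Delta=0.0000 Bond=45.3515
(2,1): Delta=-0.2805 Bond=83.6285
(2,2): Delta=-0.2442 Bond=76.1324
(3,0): Delta=0.0000 Bond=47.6190
(3,1): Delta=0.0000 Bond=47.6190
(3,2): Delta=-0.5247 Bond=140.6926
(3,3): Delta=0.0000 Bond=0.0000
V0=32.1771

Under the risk-neutral measure, an up-move has probability p* = (R−d)/(u−d) = 0.4318 and values discount at R = 1.05.
Terminal payoffs: V(4,0)=50.0000, V(4,1)=50.0000, V(4,2)=50.0000, V(4,3)=0.0000, V(4,4)=0.0000
(3,0): S=94.7723. Δ = (V_up−V_dn)/(S_up−S_dn) = (50.0000−50.0000)/(123.2040−81.5042) = 0.0000. V = [p*·50.0000 + (1−p*)·50.0000]/1.05 = 47.6190. B = V − Δ·S = 47.6190.
(3,1): S=143.2605. Δ = (V_up−V_dn)/(S_up−S_dn) = (50.0000−50.0000)/(186.2387−123.2040) = 0.0000. V = [p*·50.0000 + (1−p*)·50.0000]/1.05 = 47.6190. B = V − Δ·S = 47.6190.
(3,2): S=216.5566. Δ = (V_up−V_dn)/(S_up−S_dn) = (0.0000−50.0000)/(281.5236−186.2387) = -0.5247. V = [p*·0.0000 + (1−p*)·50.0000]/1.05 = 27.0563. B = V − Δ·S = 140.6926.
(3,3): S=327.3530. Δ = (V_up−V_dn)/(S_up−S_dn) = (0.0000−0.0000)/(425.5589−281.5236) = 0.0000. V = [p*·0.0000 + (1−p*)·0.0000]/1.05 = 0.0000. B = V − Δ·S = 0.0000.
(2,0): S=110.2004. Δ = (V_up−V_dn)/(S_up−S_dn) = (47.6190−47.6190)/(143.2605−94.7723) = 0.0000. V = [p*·47.6190 + (1−p*)·47.6190]/1.05 = 45.3515. B = V − Δ·S = 45.3515.
(2,1): S=166.5820. Δ = (V_up−V_dn)/(S_up−S_dn) = (27.0563−47.6190)/(216.5566−143.2605) = -0.2805. V = [p*·27.0563 + (1−p*)·47.6190]/1.05 = 36.8949. B = V − Δ·S = 83.6285.
(2,2): S=251.8100. Δ = (V_up−V_dn)/(S_up−S_dn) = (0.0000−27.0563)/(327.3530−216.5566) = -0.2442. V = [p*·0.0000 + (1−p*)·27.0563]/1.05 = 14.6408. B = V − Δ·S = 76.1324.
(1,0): S=128.1400. Δ = (V_up−V_dn)/(S_up−S_dn) = (36.8949−45.3515)/(166.5820−110.2004) = -0.1500. V = [p*·36.8949 + (1−p*)·45.3515]/1.05 = 39.7141. B = V − Δ·S = 58.9335.
(1,1): S=193.7000. Δ = (V_up−V_dn)/(S_up−S_dn) = (14.6408−36.8949)/(251.8100−166.5820) = -0.2611. V = [p*·14.6408 + (1−p*)·36.8949]/1.05 = 25.9859. B = V − Δ·S = 76.5634.
(0,0): S=149.0000. Δ = (V_up−V_dn)/(S_up−S_dn) = (25.9859−39.7141)/(193.7000−128.1400) = -0.2094. V = [p*·25.9859 + (1−p*)·39.7141]/1.05 = 32.1771. B = V − Δ·S = 63.3775.
Self-financing check: at every node Δ·S+B equals the discounted successor values.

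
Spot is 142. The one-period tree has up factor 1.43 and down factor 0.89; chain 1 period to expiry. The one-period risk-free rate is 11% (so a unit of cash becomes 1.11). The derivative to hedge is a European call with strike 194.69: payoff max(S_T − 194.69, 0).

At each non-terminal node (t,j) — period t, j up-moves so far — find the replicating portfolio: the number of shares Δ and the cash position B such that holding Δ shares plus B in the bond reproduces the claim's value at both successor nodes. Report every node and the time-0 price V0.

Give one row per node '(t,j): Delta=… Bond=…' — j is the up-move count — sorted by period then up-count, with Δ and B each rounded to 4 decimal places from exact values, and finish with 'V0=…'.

(0,0): Delta=0.1092 Bond=-12.4279
V0=3.0721

Under the risk-neutral measure, an up-move has probability p* = (R−d)/(u−d) = 0.4074 and values discount at R = 1.11.
Payoff layer (t=1): V(1,0)=0.0000, V(1,1)=8.3700
Node (0,0) S=142.0000: V=(p*·8.3700+(1−p*)·0.0000)/1.11=3.0721; Δ=(8.3700−0.0000)/(203.0600−126.3800)=0.1092; B=V−Δ·S=-12.4279
Each (Δ,B) replicates both successor values, so the strategy is self-financing and V0 is arbitrage-free.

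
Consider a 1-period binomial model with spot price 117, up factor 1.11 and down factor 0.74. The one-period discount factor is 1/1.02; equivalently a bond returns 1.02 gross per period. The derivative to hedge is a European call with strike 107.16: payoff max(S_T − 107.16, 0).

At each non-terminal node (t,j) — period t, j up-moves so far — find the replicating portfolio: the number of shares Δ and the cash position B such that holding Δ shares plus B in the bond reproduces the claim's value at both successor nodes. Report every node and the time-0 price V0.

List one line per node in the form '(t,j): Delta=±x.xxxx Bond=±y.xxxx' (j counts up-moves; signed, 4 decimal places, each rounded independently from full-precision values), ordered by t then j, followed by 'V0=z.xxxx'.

Under the risk-neutral measure, an up-move has probability p* = (R−d)/(u−d) = 0.7568 and values discount at R = 1.02.
At expiry t=1: V(1,0)=0.0000, V(1,1)=22.7100
  t=0,j=0: stock 117.0000 → up 129.8700 (V=22.7100), down 86.5800 (V=0.0000). Price 16.8490; hedge Δ=0.5246, bond B=-44.5294.
Check: Δ(0,0)·S0 + B(0,0) = 16.8490 = V0.

(0,0): Delta=0.5246 Bond=-44.5294
V0=16.8490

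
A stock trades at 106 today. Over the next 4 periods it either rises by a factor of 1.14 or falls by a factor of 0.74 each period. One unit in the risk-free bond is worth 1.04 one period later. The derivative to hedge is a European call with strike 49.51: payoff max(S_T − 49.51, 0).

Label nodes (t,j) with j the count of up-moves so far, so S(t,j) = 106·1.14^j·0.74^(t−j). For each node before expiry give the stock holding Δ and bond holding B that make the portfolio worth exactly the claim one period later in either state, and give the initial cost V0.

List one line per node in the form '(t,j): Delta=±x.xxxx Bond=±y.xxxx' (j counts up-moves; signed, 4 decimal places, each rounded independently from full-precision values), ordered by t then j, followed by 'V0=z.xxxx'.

(0,0): Delta=0.9928 Bond=-41.4742
(1,0): Delta=0.9624 Bond=-40.7477
(1,1): Delta=0.9994 Bond=-43.9283
(2,0): Delta=0.8053 Bond=-33.2585
(2,1): Delta=0.9964 Bond=-45.4173
(2,2): Delta=1.0000 Bond=-45.7748
(3,0): Delta=0.0000 Bond=0.0000
(3,1): Delta=0.9795 Bond=-46.1185
(3,2): Delta=1.0000 Bond=-47.6058
(3,3): Delta=1.0000 Bond=-47.6058
V0=63.7596

No-arbitrage ⇒ martingale measure with p* = (R−d)/(u−d) = 0.7500.
At expiry t=4: V(4,0)=0.0000, V(4,1)=0.0000, V(4,2)=25.9261, V(4,3)=66.7023, V(4,4)=129.5198
  t=3,j=0: stock 42.9537 → up 48.9673 (V=0.0000), down 31.7858 (V=0.0000). Price 0.0000; hedge Δ=0.0000, bond B=0.0000.
  t=3,j=1: stock 66.1720 → up 75.4361 (V=25.9261), down 48.9673 (V=0.0000). Price 18.6967; hedge Δ=0.9795, bond B=-46.1185.
  t=3,j=2: stock 101.9406 → up 116.2123 (V=66.7023), down 75.4361 (V=25.9261). Price 54.3349; hedge Δ=1.0000, bond B=-47.6058.
  t=3,j=3: stock 157.0437 → up 179.0298 (V=129.5198), down 116.2123 (V=66.7023). Price 109.4379; hedge Δ=1.0000, bond B=-47.6058.
  t=2,j=0: stock 58.0456 → up 66.1720 (V=18.6967), down 42.9537 (V=0.0000). Price 13.4832; hedge Δ=0.8053, bond B=-33.2585.
  t=2,j=1: stock 89.4216 → up 101.9406 (V=54.3349), down 66.1720 (V=18.6967). Price 43.6782; hedge Δ=0.9964, bond B=-45.4173.
  t=2,j=2: stock 137.7576 → up 157.0437 (V=109.4379), down 101.9406 (V=54.3349). Price 91.9828; hedge Δ=1.0000, bond B=-45.7748.
  t=1,j=0: stock 78.4400 → up 89.4216 (V=43.6782), down 58.0456 (V=13.4832). Price 34.7398; hedge Δ=0.9624, bond B=-40.7477.
  t=1,j=1: stock 120.8400 → up 137.7576 (V=91.9828), down 89.4216 (V=43.6782). Price 76.8333; hedge Δ=0.9994, bond B=-43.9283.
  t=0,j=0: stock 106.0000 → up 120.8400 (V=76.8333), down 78.4400 (V=34.7398). Price 63.7596; hedge Δ=0.9928, bond B=-41.4742.
Root portfolio cost Δ·106+B reproduces V0=63.7596.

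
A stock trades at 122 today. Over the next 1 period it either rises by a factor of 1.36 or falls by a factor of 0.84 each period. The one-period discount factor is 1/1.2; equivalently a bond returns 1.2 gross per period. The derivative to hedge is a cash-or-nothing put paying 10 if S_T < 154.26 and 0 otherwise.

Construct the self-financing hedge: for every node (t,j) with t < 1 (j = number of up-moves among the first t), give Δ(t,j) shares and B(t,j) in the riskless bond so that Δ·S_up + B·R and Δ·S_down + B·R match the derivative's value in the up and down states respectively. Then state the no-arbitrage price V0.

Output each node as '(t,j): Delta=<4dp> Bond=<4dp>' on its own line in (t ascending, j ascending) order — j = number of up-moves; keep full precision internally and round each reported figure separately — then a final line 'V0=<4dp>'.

(0,0): Delta=-0.1576 Bond=21.7949
V0=2.5641

Since d<R<u, set p* = (R−d)/(u−d) = 0.6923; price each node as the discounted p*-expectation of its children.
Payoff layer (t=1): V(1,0)=10.0000, V(1,1)=0.0000
(0,0): S=122.0000. Δ = (V_up−V_dn)/(S_up−S_dn) = (0.0000−10.0000)/(165.9200−102.4800) = -0.1576. V = [p*·0.0000 + (1−p*)·10.0000]/1.2 = 2.5641. B = V − Δ·S = 21.7949.
The time-0 hedge costs 2.5641, which is the no-arbitrage price.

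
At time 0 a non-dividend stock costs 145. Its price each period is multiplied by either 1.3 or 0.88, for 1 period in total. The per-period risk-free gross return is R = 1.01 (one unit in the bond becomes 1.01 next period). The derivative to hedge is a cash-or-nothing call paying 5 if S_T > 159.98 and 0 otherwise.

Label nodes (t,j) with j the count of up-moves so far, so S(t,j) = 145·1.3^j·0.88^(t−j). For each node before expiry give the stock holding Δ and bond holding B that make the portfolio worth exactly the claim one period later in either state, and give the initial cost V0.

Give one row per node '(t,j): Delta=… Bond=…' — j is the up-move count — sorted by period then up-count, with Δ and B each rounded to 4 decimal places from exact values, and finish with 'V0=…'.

(0,0): Delta=0.0821 Bond=-10.3725
V0=1.5323

Since d<R<u, set p* = (R−d)/(u−d) = 0.3095; price each node as the discounted p*-expectation of its children.
Terminal payoffs: V(1,0)=0.0000, V(1,1)=5.0000
(0,0): S=145.0000. Δ = (V_up−V_dn)/(S_up−S_dn) = (5.0000−0.0000)/(188.5000−127.6000) = 0.0821. V = [p*·5.0000 + (1−p*)·0.0000]/1.01 = 1.5323. B = V − Δ·S = -10.3725.
The time-0 hedge costs 1.5323, which is the no-arbitrage price.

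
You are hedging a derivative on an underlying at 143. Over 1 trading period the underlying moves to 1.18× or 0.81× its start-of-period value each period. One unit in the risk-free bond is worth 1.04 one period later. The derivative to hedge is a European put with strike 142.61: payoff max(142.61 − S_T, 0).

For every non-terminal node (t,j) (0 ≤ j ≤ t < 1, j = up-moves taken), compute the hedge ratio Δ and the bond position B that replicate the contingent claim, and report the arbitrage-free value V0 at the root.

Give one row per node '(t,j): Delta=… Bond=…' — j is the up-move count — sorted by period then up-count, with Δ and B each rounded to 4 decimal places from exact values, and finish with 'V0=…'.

No-arbitrage ⇒ martingale measure with p* = (R−d)/(u−d) = 0.6216.
Terminal values V(1,·): V(1,0)=26.7800, V(1,1)=0.0000
  t=0,j=0: stock 143.0000 → up 168.7400 (V=0.0000), down 115.8300 (V=26.7800). Price 9.7432; hedge Δ=-0.5061, bond B=82.1216.
Check: Δ(0,0)·S0 + B(0,0) = 9.7432 = V0.

(0,0): Delta=-0.5061 Bond=82.1216
V0=9.7432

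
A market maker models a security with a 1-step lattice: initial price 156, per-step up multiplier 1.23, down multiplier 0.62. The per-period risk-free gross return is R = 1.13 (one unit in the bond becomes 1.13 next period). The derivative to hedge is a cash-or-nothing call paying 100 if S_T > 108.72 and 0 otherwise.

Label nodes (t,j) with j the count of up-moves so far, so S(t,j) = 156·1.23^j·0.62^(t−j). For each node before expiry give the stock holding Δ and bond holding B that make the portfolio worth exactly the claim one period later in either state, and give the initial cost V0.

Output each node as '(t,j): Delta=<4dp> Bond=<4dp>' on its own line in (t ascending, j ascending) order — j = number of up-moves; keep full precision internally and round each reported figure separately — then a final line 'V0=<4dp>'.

(0,0): Delta=1.0509 Bond=-89.9463
V0=73.9881

No-arbitrage ⇒ martingale measure with p* = (R−d)/(u−d) = 0.8361.
Terminal payoffs: V(1,0)=0.0000, V(1,1)=100.0000
  t=0,j=0: stock 156.0000 → up 191.8800 (V=100.0000), down 96.7200 (V=0.0000). Price 73.9881; hedge Δ=1.0509, bond B=-89.9463.
Root portfolio cost Δ·156+B reproduces V0=73.9881.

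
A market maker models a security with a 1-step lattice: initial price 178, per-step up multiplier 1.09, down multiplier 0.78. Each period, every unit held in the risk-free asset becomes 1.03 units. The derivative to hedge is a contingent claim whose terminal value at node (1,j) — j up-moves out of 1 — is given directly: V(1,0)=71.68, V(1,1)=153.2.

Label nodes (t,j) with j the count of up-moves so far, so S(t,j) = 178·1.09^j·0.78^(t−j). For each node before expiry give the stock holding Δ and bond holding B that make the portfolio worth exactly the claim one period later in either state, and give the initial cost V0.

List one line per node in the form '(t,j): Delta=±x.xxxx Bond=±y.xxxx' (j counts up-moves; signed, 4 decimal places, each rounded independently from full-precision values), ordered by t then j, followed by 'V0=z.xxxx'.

The replicating-portfolio and risk-neutral prices coincide; use p* = (1.03−0.78)/(1.09−0.78) = 0.8065 for the latter.
Terminal values V(1,·): V(1,0)=71.6800, V(1,1)=153.2000
Node (0,0) S=178.0000: V=(p*·153.2000+(1−p*)·71.6800)/1.03=133.4194; Δ=(153.2000−71.6800)/(194.0200−138.8400)=1.4773; B=V−Δ·S=-129.5484
Self-financing check: at every node Δ·S+B equals the discounted successor values.

(0,0): Delta=1.4773 Bond=-129.5484
V0=133.4194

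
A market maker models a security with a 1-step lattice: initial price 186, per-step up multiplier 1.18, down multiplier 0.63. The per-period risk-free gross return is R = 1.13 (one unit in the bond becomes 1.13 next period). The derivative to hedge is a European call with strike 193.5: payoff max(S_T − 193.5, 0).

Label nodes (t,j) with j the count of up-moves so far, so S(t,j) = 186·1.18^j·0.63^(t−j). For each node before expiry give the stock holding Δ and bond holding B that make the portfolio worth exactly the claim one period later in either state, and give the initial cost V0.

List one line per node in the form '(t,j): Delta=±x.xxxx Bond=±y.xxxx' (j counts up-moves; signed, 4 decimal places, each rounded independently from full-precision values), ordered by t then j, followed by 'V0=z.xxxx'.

No-arbitrage ⇒ martingale measure with p* = (R−d)/(u−d) = 0.9091.
Terminal payoffs: V(1,0)=0.0000, V(1,1)=25.9800
Node (0,0) S=186.0000: V=(p*·25.9800+(1−p*)·0.0000)/1.13=20.9010; Δ=(25.9800−0.0000)/(219.4800−117.1800)=0.2540; B=V−Δ·S=-26.3353
Root portfolio cost Δ·186+B reproduces V0=20.9010.

(0,0): Delta=0.2540 Bond=-26.3353
V0=20.9010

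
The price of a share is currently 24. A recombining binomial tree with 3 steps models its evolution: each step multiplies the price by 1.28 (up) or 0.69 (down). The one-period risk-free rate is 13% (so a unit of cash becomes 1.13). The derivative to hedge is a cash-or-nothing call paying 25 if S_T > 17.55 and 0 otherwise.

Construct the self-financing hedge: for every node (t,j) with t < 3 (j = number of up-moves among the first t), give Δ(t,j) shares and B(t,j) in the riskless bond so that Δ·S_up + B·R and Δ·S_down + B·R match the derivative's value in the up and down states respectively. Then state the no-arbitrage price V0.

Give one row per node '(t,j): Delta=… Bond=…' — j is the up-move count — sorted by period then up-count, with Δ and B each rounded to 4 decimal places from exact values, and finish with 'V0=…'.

(0,0): Delta=0.5243 Bond=1.9525
(1,0): Delta=1.6887 Bond=-17.0758
(1,1): Delta=0.3103 Bond=8.7797
(2,0): Delta=0.0000 Bond=0.0000
(2,1): Delta=1.9990 Bond=-25.8737
(2,2): Delta=0.0000 Bond=22.1239
V0=14.5360

No-arbitrage ⇒ martingale measure with p* = (R−d)/(u−d) = 0.7458.
At expiry t=3: V(3,0)=0.0000, V(3,1)=0.0000, V(3,2)=25.0000, V(3,3)=25.0000
Node (2,0) S=11.4264: V=(p*·0.0000+(1−p*)·0.0000)/1.13=0.0000; Δ=(0.0000−0.0000)/(14.6258−7.8842)=0.0000; B=V−Δ·S=0.0000
Node (2,1) S=21.1968: V=(p*·25.0000+(1−p*)·0.0000)/1.13=16.4992; Δ=(25.0000−0.0000)/(27.1319−14.6258)=1.9990; B=V−Δ·S=-25.8737
Node (2,2) S=39.3216: V=(p*·25.0000+(1−p*)·25.0000)/1.13=22.1239; Δ=(25.0000−25.0000)/(50.3316−27.1319)=0.0000; B=V−Δ·S=22.1239
Node (1,0) S=16.5600: V=(p*·16.4992+(1−p*)·0.0000)/1.13=10.8889; Δ=(16.4992−0.0000)/(21.1968−11.4264)=1.6887; B=V−Δ·S=-17.0758
Node (1,1) S=30.7200: V=(p*·22.1239+(1−p*)·16.4992)/1.13=18.3132; Δ=(22.1239−16.4992)/(39.3216−21.1968)=0.3103; B=V−Δ·S=8.7797
Node (0,0) S=24.0000: V=(p*·18.3132+(1−p*)·10.8889)/1.13=14.5360; Δ=(18.3132−10.8889)/(30.7200−16.5600)=0.5243; B=V−Δ·S=1.9525
Self-financing check: at every node Δ·S+B equals the discounted successor values.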